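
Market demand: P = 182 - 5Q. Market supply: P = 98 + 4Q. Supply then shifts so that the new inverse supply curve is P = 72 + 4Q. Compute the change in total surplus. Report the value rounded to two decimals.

280.22

Initial equilibrium: Q_0 = 9.3333, P_0 = 135.3333; CS_0 = (1/2)(9.3333)(46.6667) = 217.7778, PS_0 = (1/2)(9.3333)(37.3333) = 174.2222.
New equilibrium: 182 - 5Q = 72 + 4Q gives Q_1 = 12.2222, P_1 = 120.8889; CS_1 = 373.4568, PS_1 = 298.7654.
Change in total surplus = (373.4568 + 298.7654) - (217.7778 + 174.2222) = 280.2222.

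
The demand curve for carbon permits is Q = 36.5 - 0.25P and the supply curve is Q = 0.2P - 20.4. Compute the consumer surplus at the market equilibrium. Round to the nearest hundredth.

47.80

Rewriting demand in inverse form: P = 146 - 4Q.
Rewriting supply in inverse form: P = 102 + 5Q.
Equilibrium: 146 - 4Q = 102 + 5Q, so Q* = 4.8889 and P* = 126.4444.
The demand choke price is 146, so CS = (1/2)(Q*)(146 - P*) = (1/2)(4.8889)(19.5556) = 47.8025.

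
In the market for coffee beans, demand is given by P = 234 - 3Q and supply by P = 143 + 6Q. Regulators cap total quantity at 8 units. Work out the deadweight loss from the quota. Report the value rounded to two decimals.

20.06

Without the quota, 234 - 3Q = 143 + 6Q gives Q* = 10.1111.
At Q = 8 the demand price is 234 - 3(8) = 210 and the supply price is 143 + 6(8) = 191.
Deadweight loss is the triangle between the curves from 8 to 10.1111: (1/2)(210 - 191)(10.1111 - 8) = 20.0556.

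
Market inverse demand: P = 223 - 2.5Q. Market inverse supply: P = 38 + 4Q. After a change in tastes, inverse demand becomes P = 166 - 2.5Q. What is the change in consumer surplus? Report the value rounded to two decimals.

-527.84

Initial equilibrium: Q_0 = 28.4615, P_0 = 151.8462; CS_0 = (1/2)(28.4615)(71.1538) = 1012.574, PS_0 = (1/2)(28.4615)(113.8462) = 1620.1183.
New equilibrium: 166 - 2.5Q = 38 + 4Q gives Q_1 = 19.6923, P_1 = 116.7692; CS_1 = 484.7337, PS_1 = 775.574.
Change in consumer surplus = 484.7337 - 1012.574 = -527.8402.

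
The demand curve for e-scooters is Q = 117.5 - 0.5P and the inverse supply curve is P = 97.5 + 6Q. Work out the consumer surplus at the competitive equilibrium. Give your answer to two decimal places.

295.41

Rewriting demand in inverse form: P = 235 - 2Q.
Setting demand equal to supply, 137.5 = 8Q, so Q* = 17.1875 and P* = 200.625.
CS is the area between the demand curve and P* from 0 to Q*: (1/2)(17.1875)(34.375) = 295.4102.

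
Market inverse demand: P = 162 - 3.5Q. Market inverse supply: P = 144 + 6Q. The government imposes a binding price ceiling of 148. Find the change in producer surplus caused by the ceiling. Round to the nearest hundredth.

Free-market equilibrium: 162 - 3.5Q = 144 + 6Q gives Q* = 1.8947, P* = 155.3684.
At P = 148, sellers supply (148 - 144)/6 = 0.6667 while buyers want more, so the quantity traded is 0.6667 at price 148.
PS goes from (1/2)(1.8947)(11.3684) = 10.7701 to 1.3333 (computed as (148 - 144)(0.6667) - (1/2)(6)(0.6667)^2), a change of -9.4367.

-9.44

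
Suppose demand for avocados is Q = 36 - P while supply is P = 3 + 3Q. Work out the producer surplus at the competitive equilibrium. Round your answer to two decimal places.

102.09

Rewriting demand in inverse form: P = 36 - Q.
Equilibrium: 36 - Q = 3 + 3Q, so Q* = 8.25 and P* = 27.75.
Producer surplus is the triangle above supply below P*: (1/2)(8.25)(27.75 - 3) = (1/2)(8.25)(24.75) = 102.0938.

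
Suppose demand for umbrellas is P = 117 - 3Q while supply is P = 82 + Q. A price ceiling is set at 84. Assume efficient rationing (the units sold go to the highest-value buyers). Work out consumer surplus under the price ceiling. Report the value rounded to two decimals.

60.00

Free-market equilibrium: 117 - 3Q = 82 + Q gives Q* = 8.75, P* = 90.75.
At P = 84, sellers supply (84 - 82)/1 = 2 while buyers want more, so the quantity traded is 2 at price 84.
The demand price at Q = 2 is 111. CS is the trapezoid between demand and 84 over [0, 2]: (1/2)[(117 - 84) + (111 - 84)](2) = 60.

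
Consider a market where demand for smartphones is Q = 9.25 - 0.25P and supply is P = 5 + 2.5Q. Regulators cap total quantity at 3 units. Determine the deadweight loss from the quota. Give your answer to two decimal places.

Rewriting demand in inverse form: P = 37 - 4Q.
Unrestricted equilibrium: Q* = (37 - 5)/(4 + 2.5) = 4.9231.
At Q = 3 the demand price is 37 - 4(3) = 25 and the supply price is 5 + 2.5(3) = 12.5.
Deadweight loss is the triangle between the curves from 3 to 4.9231: (1/2)(25 - 12.5)(4.9231 - 3) = 12.0192.

12.02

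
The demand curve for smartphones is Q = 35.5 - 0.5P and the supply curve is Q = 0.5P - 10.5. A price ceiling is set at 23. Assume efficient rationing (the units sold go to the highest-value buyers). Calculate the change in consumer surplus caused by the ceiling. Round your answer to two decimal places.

Rewriting demand in inverse form: P = 71 - 2Q.
Rewriting supply in inverse form: P = 21 + 2Q.
Without the control, 71 - 2Q = 21 + 2Q so Q* = 12.5 and P* = 46.
At P = 23, sellers supply (23 - 21)/2 = 1 while buyers want more, so the quantity traded is 1 at price 23.
CS goes from (1/2)(12.5)(25) = 156.25 to 47 (computed as (71 - 23)(1) - (1/2)(2)(1)^2), a change of -109.25.

-109.25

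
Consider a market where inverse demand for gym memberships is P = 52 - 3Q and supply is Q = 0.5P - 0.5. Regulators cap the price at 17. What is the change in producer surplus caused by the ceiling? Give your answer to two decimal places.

-40.04

Rewriting supply in inverse form: P = 1 + 2Q.
Without the control, 52 - 3Q = 1 + 2Q so Q* = 10.2 and P* = 21.4.
At the ceiling price 17, quantity supplied is (17 - 1)/2 = 8; supply is the short side, so Q = 8 trades at P = 17.
PS goes from (1/2)(10.2)(20.4) = 104.04 to 64 (computed as (17 - 1)(8) - (1/2)(2)(8)^2), a change of -40.04.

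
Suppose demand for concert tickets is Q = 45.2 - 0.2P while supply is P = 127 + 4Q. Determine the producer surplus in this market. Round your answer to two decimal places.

242.00

Rewriting demand in inverse form: P = 226 - 5Q.
Equilibrium: 226 - 5Q = 127 + 4Q, so Q* = 11 and P* = 171.
PS is the area between P* and the supply curve from 0 to Q*: (1/2)(11)(44) = 242.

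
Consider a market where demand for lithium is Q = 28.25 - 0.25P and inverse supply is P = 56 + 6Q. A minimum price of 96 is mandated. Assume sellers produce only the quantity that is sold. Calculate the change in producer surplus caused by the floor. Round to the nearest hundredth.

Rewriting demand in inverse form: P = 113 - 4Q.
Without the control, 113 - 4Q = 56 + 6Q so Q* = 5.7 and P* = 90.2.
At P = 96, buyers demand (113 - 96)/4 = 4.25 while sellers would supply more, so the quantity traded is 4.25 at price 96.
PS goes from (1/2)(5.7)(34.2) = 97.47 to 115.8125 (computed as (96 - 56)(4.25) - (1/2)(6)(4.25)^2), a change of 18.3425.

18.34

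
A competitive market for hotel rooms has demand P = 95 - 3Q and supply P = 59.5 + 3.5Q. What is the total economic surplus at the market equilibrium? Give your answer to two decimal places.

96.94

Equilibrium: 95 - 3Q = 59.5 + 3.5Q, so Q* = 5.4615 and P* = 78.6154.
Total surplus is the full triangle between the curves from 0 to Q*: (1/2)(5.4615)(95 - 59.5) = 96.9423.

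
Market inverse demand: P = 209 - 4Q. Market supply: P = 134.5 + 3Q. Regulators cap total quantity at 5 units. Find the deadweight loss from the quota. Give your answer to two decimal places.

Without the quota, 209 - 4Q = 134.5 + 3Q gives Q* = 10.6429.
At Q = 5 the demand price is 209 - 4(5) = 189 and the supply price is 134.5 + 3(5) = 149.5.
DWL = (1/2)(gap between curves at 5) x (Q* - 5) = (1/2)(39.5)(5.6429) = 111.4464.

111.45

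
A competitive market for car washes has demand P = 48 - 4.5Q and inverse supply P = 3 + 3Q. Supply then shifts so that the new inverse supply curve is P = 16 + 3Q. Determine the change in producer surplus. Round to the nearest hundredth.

Initial equilibrium: Q_0 = 6, P_0 = 21; CS_0 = (1/2)(6)(27) = 81, PS_0 = (1/2)(6)(18) = 54.
New equilibrium: 48 - 4.5Q = 16 + 3Q gives Q_1 = 4.2667, P_1 = 28.8; CS_1 = 40.96, PS_1 = 27.3067.
Change in producer surplus = 27.3067 - 54 = -26.6933.

-26.69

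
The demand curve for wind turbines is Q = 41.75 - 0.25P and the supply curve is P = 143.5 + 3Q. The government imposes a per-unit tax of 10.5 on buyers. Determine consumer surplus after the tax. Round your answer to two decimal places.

6.90

Rewriting demand in inverse form: P = 167 - 4Q.
Without the tax, 167 - 4Q = 143.5 + 3Q so Q* = 3.3571 and P* = 153.5714.
A tax on buyers shifts demand down by 10.5: (167 - 10.5) - 4Q = 143.5 + 3Q, so Q_t = 1.8571. Buyers pay P_b = 159.5714; sellers receive P_s = P_b - 10.5 = 149.0714.
Consumer surplus is the triangle under demand above P_b: (1/2)(1.8571)(167 - 159.5714) = 6.898.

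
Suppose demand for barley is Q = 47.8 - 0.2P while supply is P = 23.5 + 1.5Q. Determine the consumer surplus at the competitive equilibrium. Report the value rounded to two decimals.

2747.94

Rewriting demand in inverse form: P = 239 - 5Q.
Equilibrium: 239 - 5Q = 23.5 + 1.5Q, so Q* = 33.1538 and P* = 73.2308.
Consumer surplus is the triangle under demand above P*: (1/2)(33.1538)(239 - 73.2308) = (1/2)(33.1538)(165.7692) = 2747.9438.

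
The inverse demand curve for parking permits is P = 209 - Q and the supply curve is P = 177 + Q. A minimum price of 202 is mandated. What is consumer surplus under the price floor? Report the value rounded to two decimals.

24.50

Free-market equilibrium: 209 - Q = 177 + Q gives Q* = 16, P* = 193.
At P = 202, buyers demand (209 - 202)/1 = 7 while sellers would supply more, so the quantity traded is 7 at price 202.
CS is the triangle under demand above 202: (1/2)(7)(209 - 202) = 24.5.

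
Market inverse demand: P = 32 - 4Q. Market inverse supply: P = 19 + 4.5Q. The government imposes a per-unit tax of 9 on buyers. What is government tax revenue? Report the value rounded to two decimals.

4.24

Pre-tax equilibrium: 32 - 4Q = 19 + 4.5Q gives Q* = 1.5294, P* = 25.8824.
With the tax, buyers' net willingness to pay falls by 9: (32 - 9) - 4Q = 19 + 4.5Q, so Q_t = 0.4706. Buyers pay P_b = 30.1176; sellers receive P_s = P_b - 9 = 21.1176.
Tax revenue = t x Q_t = 9 x 0.4706 = 4.2353.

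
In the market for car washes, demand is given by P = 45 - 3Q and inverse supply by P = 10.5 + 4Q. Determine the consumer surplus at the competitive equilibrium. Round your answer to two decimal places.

Equilibrium: 45 - 3Q = 10.5 + 4Q, so Q* = 4.9286 and P* = 30.2143.
CS is the area between the demand curve and P* from 0 to Q*: (1/2)(4.9286)(14.7857) = 36.4362.

36.44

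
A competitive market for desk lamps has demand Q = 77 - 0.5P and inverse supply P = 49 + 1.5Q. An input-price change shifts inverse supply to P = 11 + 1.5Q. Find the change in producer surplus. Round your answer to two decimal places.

576.98

Rewriting demand in inverse form: P = 154 - 2Q.
Initial equilibrium: Q_0 = 30, P_0 = 94; CS_0 = (1/2)(30)(60) = 900, PS_0 = (1/2)(30)(45) = 675.
New equilibrium: 154 - 2Q = 11 + 1.5Q gives Q_1 = 40.8571, P_1 = 72.2857; CS_1 = 1669.3061, PS_1 = 1251.9796.
Change in producer surplus = 1251.9796 - 675 = 576.9796.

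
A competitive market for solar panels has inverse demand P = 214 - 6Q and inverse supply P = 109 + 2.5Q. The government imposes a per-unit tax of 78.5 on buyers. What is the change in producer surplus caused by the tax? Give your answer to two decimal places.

-178.59

Pre-tax equilibrium: 214 - 6Q = 109 + 2.5Q gives Q* = 12.3529, P* = 139.8824.
A tax on buyers shifts demand down by 78.5: (214 - 78.5) - 6Q = 109 + 2.5Q, so Q_t = 3.1176. Buyers pay P_b = 195.2941; sellers receive P_s = P_b - 78.5 = 116.7941.
Producers lose the trapezoid between P_s and P* out to Q_t plus the triangle from Q_t to Q*: change in PS = 12.1497 - 190.7439 = -178.5943.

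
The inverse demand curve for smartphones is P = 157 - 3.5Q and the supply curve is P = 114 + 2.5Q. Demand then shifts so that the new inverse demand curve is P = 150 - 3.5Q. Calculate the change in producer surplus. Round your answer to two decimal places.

-19.20

Initial equilibrium: Q_0 = 7.1667, P_0 = 131.9167; CS_0 = (1/2)(7.1667)(25.0833) = 89.8819, PS_0 = (1/2)(7.1667)(17.9167) = 64.2014.
New equilibrium: 150 - 3.5Q = 114 + 2.5Q gives Q_1 = 6, P_1 = 129; CS_1 = 63, PS_1 = 45.
Change in producer surplus = 45 - 64.2014 = -19.2014.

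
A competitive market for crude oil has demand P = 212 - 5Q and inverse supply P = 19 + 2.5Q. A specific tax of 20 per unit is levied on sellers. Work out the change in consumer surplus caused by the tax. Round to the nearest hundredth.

-325.33

Without the tax, 212 - 5Q = 19 + 2.5Q so Q* = 25.7333 and P* = 83.3333.
A tax on sellers shifts supply up by 20: 212 - 5Q = 19 + 2.5Q + 20, so Q_t = 23.0667. Buyers pay P_b = 96.6667; sellers receive P_s = P_b - 20 = 76.6667.
Consumers lose the trapezoid between P* and P_b out to Q_t plus the triangle from Q_t to Q*: change in CS = 1330.1778 - 1655.5111 = -325.3333.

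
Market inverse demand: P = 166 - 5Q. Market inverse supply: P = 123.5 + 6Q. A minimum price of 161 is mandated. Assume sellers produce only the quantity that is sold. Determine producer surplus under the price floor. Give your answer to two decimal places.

34.50

Without the control, 166 - 5Q = 123.5 + 6Q so Q* = 3.8636 and P* = 146.6818.
At the floor price 161, quantity demanded is (166 - 161)/5 = 1; demand is the short side, so Q = 1 trades at P = 161.
The supply price at Q = 1 is 129.5. PS is the trapezoid between 161 and supply over [0, 1]: (1/2)[(161 - 123.5) + (161 - 129.5)](1) = 34.5.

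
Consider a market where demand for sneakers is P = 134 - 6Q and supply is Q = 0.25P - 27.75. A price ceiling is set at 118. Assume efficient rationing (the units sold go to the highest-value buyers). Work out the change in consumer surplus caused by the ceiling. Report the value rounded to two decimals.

2.94

Rewriting supply in inverse form: P = 111 + 4Q.
Without the control, 134 - 6Q = 111 + 4Q so Q* = 2.3 and P* = 120.2.
At the ceiling price 118, quantity supplied is (118 - 111)/4 = 1.75; supply is the short side, so Q = 1.75 trades at P = 118.
CS goes from (1/2)(2.3)(13.8) = 15.87 to 18.8125 (computed as (134 - 118)(1.75) - (1/2)(6)(1.75)^2), a change of 2.9425.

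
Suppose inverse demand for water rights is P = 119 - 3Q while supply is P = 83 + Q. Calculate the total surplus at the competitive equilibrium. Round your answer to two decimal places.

Equilibrium: 119 - 3Q = 83 + Q, so Q* = 9 and P* = 92.
CS = (1/2)(9)(27) = 121.5 and PS = (1/2)(9)(9) = 40.5, so total surplus = 162.

162.00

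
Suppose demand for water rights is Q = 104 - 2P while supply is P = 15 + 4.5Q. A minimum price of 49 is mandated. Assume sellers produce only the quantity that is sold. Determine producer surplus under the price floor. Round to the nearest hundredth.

123.00

Rewriting demand in inverse form: P = 52 - 0.5Q.
Free-market equilibrium: 52 - 0.5Q = 15 + 4.5Q gives Q* = 7.4, P* = 48.3.
At the floor price 49, quantity demanded is (52 - 49)/0.5 = 6; demand is the short side, so Q = 6 trades at P = 49.
The supply price at Q = 6 is 42. PS is the trapezoid between 49 and supply over [0, 6]: (1/2)[(49 - 15) + (49 - 42)](6) = 123.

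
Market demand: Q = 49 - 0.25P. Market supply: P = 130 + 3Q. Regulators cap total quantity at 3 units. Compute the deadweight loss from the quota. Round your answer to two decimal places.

Rewriting demand in inverse form: P = 196 - 4Q.
Without the quota, 196 - 4Q = 130 + 3Q gives Q* = 9.4286.
At Q = 3 the demand price is 196 - 4(3) = 184 and the supply price is 130 + 3(3) = 139.
DWL = (1/2)(gap between curves at 3) x (Q* - 3) = (1/2)(45)(6.4286) = 144.6429.

144.64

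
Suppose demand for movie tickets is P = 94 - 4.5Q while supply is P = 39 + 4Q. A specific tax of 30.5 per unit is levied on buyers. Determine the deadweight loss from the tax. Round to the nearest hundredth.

Without the tax, 94 - 4.5Q = 39 + 4Q so Q* = 6.4706 and P* = 64.8824.
With the tax, buyers' net willingness to pay falls by 30.5: (94 - 30.5) - 4.5Q = 39 + 4Q, so Q_t = 2.8824. Buyers pay P_b = 81.0294; sellers receive P_s = P_b - 30.5 = 50.5294.
The welfare triangle lost has base Q* - Q_t = 3.5882 and height t = 30.5, so DWL = (1/2)(3.5882)(30.5) = 54.7206.

54.72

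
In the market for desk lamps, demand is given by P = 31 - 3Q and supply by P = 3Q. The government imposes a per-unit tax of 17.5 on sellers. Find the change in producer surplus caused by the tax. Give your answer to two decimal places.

Pre-tax equilibrium: 31 - 3Q = 3Q gives Q* = 5.1667, P* = 15.5.
A tax on sellers shifts supply up by 17.5: 31 - 3Q = 3Q + 17.5, so Q_t = 2.25. Buyers pay P_b = 24.25; sellers receive P_s = P_b - 17.5 = 6.75.
PS falls from (1/2)(5.1667)(15.5) = 40.0417 to (1/2)(2.25)(6.75) = 7.5938, a change of -32.4479.

-32.45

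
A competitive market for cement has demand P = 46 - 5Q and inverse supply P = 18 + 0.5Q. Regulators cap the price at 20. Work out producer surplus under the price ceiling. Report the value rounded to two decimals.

Without the control, 46 - 5Q = 18 + 0.5Q so Q* = 5.0909 and P* = 20.5455.
At the ceiling price 20, quantity supplied is (20 - 18)/0.5 = 4; supply is the short side, so Q = 4 trades at P = 20.
PS is the triangle above supply below 20: (1/2)(4)(20 - 18) = 4.

4.00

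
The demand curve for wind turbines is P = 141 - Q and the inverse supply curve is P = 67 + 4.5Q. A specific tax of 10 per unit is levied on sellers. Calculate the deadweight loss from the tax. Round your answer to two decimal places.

9.09

Pre-tax equilibrium: 141 - Q = 67 + 4.5Q gives Q* = 13.4545, P* = 127.5455.
A tax on sellers shifts supply up by 10: 141 - Q = 67 + 4.5Q + 10, so Q_t = 11.6364. Buyers pay P_b = 129.3636; sellers receive P_s = P_b - 10 = 119.3636.
Deadweight loss is the triangle between the curves from Q_t to Q*: (1/2)(13.4545 - 11.6364)(10) = 9.0909.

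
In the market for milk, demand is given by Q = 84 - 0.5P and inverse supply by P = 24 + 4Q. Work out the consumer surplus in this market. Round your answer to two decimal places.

576.00

Rewriting demand in inverse form: P = 168 - 2Q.
Set 168 - 2Q = 24 + 4Q, which gives 144 = 6Q, so Q* = 24 and P* = 168 - 2(24) = 120.
Consumer surplus is the triangle under demand above P*: (1/2)(24)(168 - 120) = (1/2)(24)(48) = 576.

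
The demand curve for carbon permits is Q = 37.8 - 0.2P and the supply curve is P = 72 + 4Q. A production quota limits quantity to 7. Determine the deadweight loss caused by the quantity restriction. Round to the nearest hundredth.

162.00

Rewriting demand in inverse form: P = 189 - 5Q.
Unrestricted equilibrium: Q* = (189 - 72)/(5 + 4) = 13.
At Q = 7 the demand price is 189 - 5(7) = 154 and the supply price is 72 + 4(7) = 100.
DWL = (1/2)(gap between curves at 7) x (Q* - 7) = (1/2)(54)(6) = 162.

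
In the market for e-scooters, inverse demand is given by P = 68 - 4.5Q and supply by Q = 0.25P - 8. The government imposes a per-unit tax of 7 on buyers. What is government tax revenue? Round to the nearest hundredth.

Rewriting supply in inverse form: P = 32 + 4Q.
Without the tax, 68 - 4.5Q = 32 + 4Q so Q* = 4.2353 and P* = 48.9412.
A tax on buyers shifts demand down by 7: (68 - 7) - 4.5Q = 32 + 4Q, so Q_t = 3.4118. Buyers pay P_b = 52.6471; sellers receive P_s = P_b - 7 = 45.6471.
Tax revenue = t x Q_t = 7 x 3.4118 = 23.8824.

23.88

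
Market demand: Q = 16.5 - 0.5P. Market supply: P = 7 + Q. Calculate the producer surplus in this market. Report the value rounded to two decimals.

Rewriting demand in inverse form: P = 33 - 2Q.
Setting demand equal to supply, 26 = 3Q, so Q* = 8.6667 and P* = 15.6667.
PS is the area between P* and the supply curve from 0 to Q*: (1/2)(8.6667)(8.6667) = 37.5556.

37.56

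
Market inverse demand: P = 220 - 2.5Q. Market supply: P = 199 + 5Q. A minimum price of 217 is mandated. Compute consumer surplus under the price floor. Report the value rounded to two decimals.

1.80

Without the control, 220 - 2.5Q = 199 + 5Q so Q* = 2.8 and P* = 213.
At P = 217, buyers demand (220 - 217)/2.5 = 1.2 while sellers would supply more, so the quantity traded is 1.2 at price 217.
CS is the triangle under demand above 217: (1/2)(1.2)(220 - 217) = 1.8.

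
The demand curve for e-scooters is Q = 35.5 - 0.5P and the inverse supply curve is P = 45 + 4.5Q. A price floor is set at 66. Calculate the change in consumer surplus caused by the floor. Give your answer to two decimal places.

Rewriting demand in inverse form: P = 71 - 2Q.
Free-market equilibrium: 71 - 2Q = 45 + 4.5Q gives Q* = 4, P* = 63.
At the floor price 66, quantity demanded is (71 - 66)/2 = 2.5; demand is the short side, so Q = 2.5 trades at P = 66.
CS goes from (1/2)(4)(8) = 16 to 6.25 (computed as (71 - 66)(2.5) - (1/2)(2)(2.5)^2), a change of -9.75.

-9.75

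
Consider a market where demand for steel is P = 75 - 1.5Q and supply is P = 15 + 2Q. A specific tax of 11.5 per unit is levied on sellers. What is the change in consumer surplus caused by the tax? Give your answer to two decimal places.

-76.39

Pre-tax equilibrium: 75 - 1.5Q = 15 + 2Q gives Q* = 17.1429, P* = 49.2857.
With the tax, sellers need 11.5 more per unit: 75 - 1.5Q = 15 + 2Q + 11.5, so Q_t = 13.8571. Buyers pay P_b = 54.2143; sellers receive P_s = P_b - 11.5 = 42.7143.
Consumers lose the trapezoid between P* and P_b out to Q_t plus the triangle from Q_t to Q*: change in CS = 144.0153 - 220.4082 = -76.3929.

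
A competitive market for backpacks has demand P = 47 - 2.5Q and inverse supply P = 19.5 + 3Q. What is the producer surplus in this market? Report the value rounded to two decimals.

Set 47 - 2.5Q = 19.5 + 3Q, which gives 27.5 = 5.5Q, so Q* = 5 and P* = 47 - 2.5(5) = 34.5.
PS is the area between P* and the supply curve from 0 to Q*: (1/2)(5)(15) = 37.5.

37.50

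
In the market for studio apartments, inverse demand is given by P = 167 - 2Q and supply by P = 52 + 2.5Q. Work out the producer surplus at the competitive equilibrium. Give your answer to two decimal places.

816.36

Set 167 - 2Q = 52 + 2.5Q, which gives 115 = 4.5Q, so Q* = 25.5556 and P* = 167 - 2(25.5556) = 115.8889.
PS is the area between P* and the supply curve from 0 to Q*: (1/2)(25.5556)(63.8889) = 816.358.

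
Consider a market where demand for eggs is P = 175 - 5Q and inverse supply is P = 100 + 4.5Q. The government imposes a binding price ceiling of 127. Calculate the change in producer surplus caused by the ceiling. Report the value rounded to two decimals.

-59.24

Without the control, 175 - 5Q = 100 + 4.5Q so Q* = 7.8947 and P* = 135.5263.
At the ceiling price 127, quantity supplied is (127 - 100)/4.5 = 6; supply is the short side, so Q = 6 trades at P = 127.
PS goes from (1/2)(7.8947)(35.5263) = 140.2355 to 81 (computed as (127 - 100)(6) - (1/2)(4.5)(6)^2), a change of -59.2355.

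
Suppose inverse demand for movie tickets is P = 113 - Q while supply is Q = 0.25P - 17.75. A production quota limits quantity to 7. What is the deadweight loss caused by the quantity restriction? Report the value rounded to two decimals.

4.90

Rewriting supply in inverse form: P = 71 + 4Q.
Without the quota, 113 - Q = 71 + 4Q gives Q* = 8.4.
At Q = 7 the demand price is 113 - (7) = 106 and the supply price is 71 + 4(7) = 99.
Deadweight loss is the triangle between the curves from 7 to 8.4: (1/2)(106 - 99)(8.4 - 7) = 4.9.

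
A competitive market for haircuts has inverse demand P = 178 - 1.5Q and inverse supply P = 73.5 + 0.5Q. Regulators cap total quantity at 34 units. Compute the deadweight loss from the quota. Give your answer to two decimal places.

Without the quota, 178 - 1.5Q = 73.5 + 0.5Q gives Q* = 52.25.
At Q = 34 the demand price is 178 - 1.5(34) = 127 and the supply price is 73.5 + 0.5(34) = 90.5.
Deadweight loss is the triangle between the curves from 34 to 52.25: (1/2)(127 - 90.5)(52.25 - 34) = 333.0625.

333.06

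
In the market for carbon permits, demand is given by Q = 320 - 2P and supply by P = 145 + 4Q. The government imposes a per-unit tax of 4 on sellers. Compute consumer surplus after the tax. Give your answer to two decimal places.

Rewriting demand in inverse form: P = 160 - 0.5Q.
Without the tax, 160 - 0.5Q = 145 + 4Q so Q* = 3.3333 and P* = 158.3333.
A tax on sellers shifts supply up by 4: 160 - 0.5Q = 145 + 4Q + 4, so Q_t = 2.4444. Buyers pay P_b = 158.7778; sellers receive P_s = P_b - 4 = 154.7778.
Consumer surplus is the triangle under demand above P_b: (1/2)(2.4444)(160 - 158.7778) = 1.4938.

1.49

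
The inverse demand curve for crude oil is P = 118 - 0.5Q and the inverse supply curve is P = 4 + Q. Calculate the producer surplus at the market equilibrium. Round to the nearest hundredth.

Equilibrium: 118 - 0.5Q = 4 + Q, so Q* = 76 and P* = 80.
The supply curve's price intercept is 4, so PS = (1/2)(Q*)(P* - 4) = (1/2)(76)(76) = 2888.

2888.00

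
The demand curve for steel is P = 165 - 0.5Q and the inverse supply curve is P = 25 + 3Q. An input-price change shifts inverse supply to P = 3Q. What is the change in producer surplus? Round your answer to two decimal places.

933.67

Initial equilibrium: Q_0 = 40, P_0 = 145; CS_0 = (1/2)(40)(20) = 400, PS_0 = (1/2)(40)(120) = 2400.
New equilibrium: 165 - 0.5Q = 3Q gives Q_1 = 47.1429, P_1 = 141.4286; CS_1 = 555.6122, PS_1 = 3333.6735.
Change in producer surplus = 3333.6735 - 2400 = 933.6735.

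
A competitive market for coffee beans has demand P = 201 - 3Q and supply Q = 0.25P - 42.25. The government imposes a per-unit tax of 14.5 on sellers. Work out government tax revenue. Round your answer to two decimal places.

36.25

Rewriting supply in inverse form: P = 169 + 4Q.
Without the tax, 201 - 3Q = 169 + 4Q so Q* = 4.5714 and P* = 187.2857.
A tax on sellers shifts supply up by 14.5: 201 - 3Q = 169 + 4Q + 14.5, so Q_t = 2.5. Buyers pay P_b = 193.5; sellers receive P_s = P_b - 14.5 = 179.
Revenue is the tax times quantity traded: 14.5 x 2.5 = 36.25.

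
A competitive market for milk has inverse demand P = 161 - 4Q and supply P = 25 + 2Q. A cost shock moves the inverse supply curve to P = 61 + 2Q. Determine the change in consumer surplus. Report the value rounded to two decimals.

-472.00

Initial equilibrium: Q_0 = 22.6667, P_0 = 70.3333; CS_0 = (1/2)(22.6667)(90.6667) = 1027.5556, PS_0 = (1/2)(22.6667)(45.3333) = 513.7778.
New equilibrium: 161 - 4Q = 61 + 2Q gives Q_1 = 16.6667, P_1 = 94.3333; CS_1 = 555.5556, PS_1 = 277.7778.
Change in consumer surplus = 555.5556 - 1027.5556 = -472.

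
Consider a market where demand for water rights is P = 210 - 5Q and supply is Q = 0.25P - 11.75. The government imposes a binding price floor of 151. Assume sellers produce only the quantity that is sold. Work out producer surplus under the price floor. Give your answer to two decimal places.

Rewriting supply in inverse form: P = 47 + 4Q.
Without the control, 210 - 5Q = 47 + 4Q so Q* = 18.1111 and P* = 119.4444.
At P = 151, buyers demand (210 - 151)/5 = 11.8 while sellers would supply more, so the quantity traded is 11.8 at price 151.
The supply price at Q = 11.8 is 94.2. PS is the trapezoid between 151 and supply over [0, 11.8]: (1/2)[(151 - 47) + (151 - 94.2)](11.8) = 948.72.

948.72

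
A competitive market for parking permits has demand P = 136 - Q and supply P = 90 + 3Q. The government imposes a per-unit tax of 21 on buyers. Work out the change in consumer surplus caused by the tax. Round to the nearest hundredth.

Without the tax, 136 - Q = 90 + 3Q so Q* = 11.5 and P* = 124.5.
A tax on buyers shifts demand down by 21: (136 - 21) - Q = 90 + 3Q, so Q_t = 6.25. Buyers pay P_b = 129.75; sellers receive P_s = P_b - 21 = 108.75.
Consumers lose the trapezoid between P* and P_b out to Q_t plus the triangle from Q_t to Q*: change in CS = 19.5312 - 66.125 = -46.5938.

-46.59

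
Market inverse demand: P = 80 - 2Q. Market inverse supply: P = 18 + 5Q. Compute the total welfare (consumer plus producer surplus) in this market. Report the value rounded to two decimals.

Set 80 - 2Q = 18 + 5Q, which gives 62 = 7Q, so Q* = 8.8571 and P* = 80 - 2(8.8571) = 62.2857.
CS = (1/2)(8.8571)(17.7143) = 78.449 and PS = (1/2)(8.8571)(44.2857) = 196.1224, so total surplus = 274.5714.

274.57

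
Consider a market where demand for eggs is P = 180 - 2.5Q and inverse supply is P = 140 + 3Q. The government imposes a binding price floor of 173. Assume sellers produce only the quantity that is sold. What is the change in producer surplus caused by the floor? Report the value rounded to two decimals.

1.30

Without the control, 180 - 2.5Q = 140 + 3Q so Q* = 7.2727 and P* = 161.8182.
At P = 173, buyers demand (180 - 173)/2.5 = 2.8 while sellers would supply more, so the quantity traded is 2.8 at price 173.
PS goes from (1/2)(7.2727)(21.8182) = 79.3388 to 80.64 (computed as (173 - 140)(2.8) - (1/2)(3)(2.8)^2), a change of 1.3012.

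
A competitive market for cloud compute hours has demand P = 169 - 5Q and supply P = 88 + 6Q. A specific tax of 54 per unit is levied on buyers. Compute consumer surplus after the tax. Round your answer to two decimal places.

Without the tax, 169 - 5Q = 88 + 6Q so Q* = 7.3636 and P* = 132.1818.
With the tax, buyers' net willingness to pay falls by 54: (169 - 54) - 5Q = 88 + 6Q, so Q_t = 2.4545. Buyers pay P_b = 156.7273; sellers receive P_s = P_b - 54 = 102.7273.
Consumer surplus is the triangle under demand above P_b: (1/2)(2.4545)(169 - 156.7273) = 15.062.

15.06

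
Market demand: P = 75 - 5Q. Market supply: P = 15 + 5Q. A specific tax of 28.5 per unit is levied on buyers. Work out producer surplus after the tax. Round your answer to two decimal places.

24.81

Pre-tax equilibrium: 75 - 5Q = 15 + 5Q gives Q* = 6, P* = 45.
A tax on buyers shifts demand down by 28.5: (75 - 28.5) - 5Q = 15 + 5Q, so Q_t = 3.15. Buyers pay P_b = 59.25; sellers receive P_s = P_b - 28.5 = 30.75.
Producer surplus is the triangle above supply below P_s: (1/2)(3.15)(30.75 - 15) = 24.8062.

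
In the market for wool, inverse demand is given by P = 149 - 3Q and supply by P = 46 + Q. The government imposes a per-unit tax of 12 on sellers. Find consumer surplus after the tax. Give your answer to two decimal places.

776.34

Pre-tax equilibrium: 149 - 3Q = 46 + Q gives Q* = 25.75, P* = 71.75.
With the tax, sellers need 12 more per unit: 149 - 3Q = 46 + Q + 12, so Q_t = 22.75. Buyers pay P_b = 80.75; sellers receive P_s = P_b - 12 = 68.75.
Consumer surplus is the triangle under demand above P_b: (1/2)(22.75)(149 - 80.75) = 776.3438.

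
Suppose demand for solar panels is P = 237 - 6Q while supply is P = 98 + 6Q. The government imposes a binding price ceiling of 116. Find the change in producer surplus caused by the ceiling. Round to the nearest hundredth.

Without the control, 237 - 6Q = 98 + 6Q so Q* = 11.5833 and P* = 167.5.
At the ceiling price 116, quantity supplied is (116 - 98)/6 = 3; supply is the short side, so Q = 3 trades at P = 116.
PS goes from (1/2)(11.5833)(69.5) = 402.5208 to 27 (computed as (116 - 98)(3) - (1/2)(6)(3)^2), a change of -375.5208.

-375.52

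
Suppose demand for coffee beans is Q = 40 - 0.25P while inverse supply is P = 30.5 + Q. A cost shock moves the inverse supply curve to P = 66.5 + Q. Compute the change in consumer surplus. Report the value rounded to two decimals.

-642.24

Rewriting demand in inverse form: P = 160 - 4Q.
Initial equilibrium: Q_0 = 25.9, P_0 = 56.4; CS_0 = (1/2)(25.9)(103.6) = 1341.62, PS_0 = (1/2)(25.9)(25.9) = 335.405.
New equilibrium: 160 - 4Q = 66.5 + Q gives Q_1 = 18.7, P_1 = 85.2; CS_1 = 699.38, PS_1 = 174.845.
Change in consumer surplus = 699.38 - 1341.62 = -642.24.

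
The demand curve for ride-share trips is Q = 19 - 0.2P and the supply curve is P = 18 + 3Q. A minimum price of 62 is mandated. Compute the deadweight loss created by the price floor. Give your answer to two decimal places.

36.60

Rewriting demand in inverse form: P = 95 - 5Q.
Without the control, 95 - 5Q = 18 + 3Q so Q* = 9.625 and P* = 46.875.
At the floor price 62, quantity demanded is (95 - 62)/5 = 6.6; demand is the short side, so Q = 6.6 trades at P = 62.
The lost-trades triangle has base Q* - 6.6 = 3.025 and height equal to the gap between the curves at Q = 6.6, which is 62 - 37.8 = 24.2. DWL = (1/2)(3.025)(24.2) = 36.6025.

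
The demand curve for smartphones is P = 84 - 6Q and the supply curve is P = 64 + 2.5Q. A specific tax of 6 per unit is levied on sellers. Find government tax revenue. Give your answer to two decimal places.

9.88

Without the tax, 84 - 6Q = 64 + 2.5Q so Q* = 2.3529 and P* = 69.8824.
A tax on sellers shifts supply up by 6: 84 - 6Q = 64 + 2.5Q + 6, so Q_t = 1.6471. Buyers pay P_b = 74.1176; sellers receive P_s = P_b - 6 = 68.1176.
Tax revenue = t x Q_t = 6 x 1.6471 = 9.8824.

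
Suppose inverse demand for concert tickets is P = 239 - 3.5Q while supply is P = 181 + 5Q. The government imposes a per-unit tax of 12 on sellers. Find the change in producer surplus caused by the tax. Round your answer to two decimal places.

Pre-tax equilibrium: 239 - 3.5Q = 181 + 5Q gives Q* = 6.8235, P* = 215.1176.
A tax on sellers shifts supply up by 12: 239 - 3.5Q = 181 + 5Q + 12, so Q_t = 5.4118. Buyers pay P_b = 220.0588; sellers receive P_s = P_b - 12 = 208.0588.
PS falls from (1/2)(6.8235)(34.1176) = 116.4014 to (1/2)(5.4118)(27.0588) = 73.218, a change of -43.1834.

-43.18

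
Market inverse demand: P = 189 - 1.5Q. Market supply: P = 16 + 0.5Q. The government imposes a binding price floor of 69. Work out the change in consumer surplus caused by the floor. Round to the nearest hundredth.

-811.69

Free-market equilibrium: 189 - 1.5Q = 16 + 0.5Q gives Q* = 86.5, P* = 59.25.
At P = 69, buyers demand (189 - 69)/1.5 = 80 while sellers would supply more, so the quantity traded is 80 at price 69.
CS goes from (1/2)(86.5)(129.75) = 5611.6875 to 4800 (computed as (189 - 69)(80) - (1/2)(1.5)(80)^2), a change of -811.6875.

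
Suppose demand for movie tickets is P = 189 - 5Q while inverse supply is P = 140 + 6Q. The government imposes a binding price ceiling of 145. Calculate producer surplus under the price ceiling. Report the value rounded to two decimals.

Without the control, 189 - 5Q = 140 + 6Q so Q* = 4.4545 and P* = 166.7273.
At the ceiling price 145, quantity supplied is (145 - 140)/6 = 0.8333; supply is the short side, so Q = 0.8333 trades at P = 145.
PS is the triangle above supply below 145: (1/2)(0.8333)(145 - 140) = 2.0833.

2.08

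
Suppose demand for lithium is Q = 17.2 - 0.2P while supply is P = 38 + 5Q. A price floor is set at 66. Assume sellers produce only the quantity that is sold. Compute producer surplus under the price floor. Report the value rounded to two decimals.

Rewriting demand in inverse form: P = 86 - 5Q.
Free-market equilibrium: 86 - 5Q = 38 + 5Q gives Q* = 4.8, P* = 62.
At P = 66, buyers demand (86 - 66)/5 = 4 while sellers would supply more, so the quantity traded is 4 at price 66.
The supply price at Q = 4 is 58. PS is the trapezoid between 66 and supply over [0, 4]: (1/2)[(66 - 38) + (66 - 58)](4) = 72.

72.00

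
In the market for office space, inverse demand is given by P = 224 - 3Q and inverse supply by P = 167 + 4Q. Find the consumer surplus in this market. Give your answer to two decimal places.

Setting demand equal to supply, 57 = 7Q, so Q* = 8.1429 and P* = 199.5714.
CS is the area between the demand curve and P* from 0 to Q*: (1/2)(8.1429)(24.4286) = 99.4592.

99.46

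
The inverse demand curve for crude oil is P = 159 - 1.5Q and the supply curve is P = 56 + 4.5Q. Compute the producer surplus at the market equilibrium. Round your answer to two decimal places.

663.06

Setting demand equal to supply, 103 = 6Q, so Q* = 17.1667 and P* = 133.25.
The supply curve's price intercept is 56, so PS = (1/2)(Q*)(P* - 56) = (1/2)(17.1667)(77.25) = 663.0625.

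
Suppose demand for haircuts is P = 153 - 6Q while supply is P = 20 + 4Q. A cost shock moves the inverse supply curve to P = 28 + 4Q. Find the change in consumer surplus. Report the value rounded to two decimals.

Initial equilibrium: Q_0 = 13.3, P_0 = 73.2; CS_0 = (1/2)(13.3)(79.8) = 530.67, PS_0 = (1/2)(13.3)(53.2) = 353.78.
New equilibrium: 153 - 6Q = 28 + 4Q gives Q_1 = 12.5, P_1 = 78; CS_1 = 468.75, PS_1 = 312.5.
Change in consumer surplus = 468.75 - 530.67 = -61.92.

-61.92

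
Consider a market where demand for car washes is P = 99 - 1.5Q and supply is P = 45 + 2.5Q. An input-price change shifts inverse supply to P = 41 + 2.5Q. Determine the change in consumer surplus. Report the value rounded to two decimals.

Initial equilibrium: Q_0 = 13.5, P_0 = 78.75; CS_0 = (1/2)(13.5)(20.25) = 136.6875, PS_0 = (1/2)(13.5)(33.75) = 227.8125.
New equilibrium: 99 - 1.5Q = 41 + 2.5Q gives Q_1 = 14.5, P_1 = 77.25; CS_1 = 157.6875, PS_1 = 262.8125.
Change in consumer surplus = 157.6875 - 136.6875 = 21.

21.00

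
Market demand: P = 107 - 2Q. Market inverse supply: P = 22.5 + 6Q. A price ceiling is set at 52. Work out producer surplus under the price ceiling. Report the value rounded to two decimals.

Without the control, 107 - 2Q = 22.5 + 6Q so Q* = 10.5625 and P* = 85.875.
At P = 52, sellers supply (52 - 22.5)/6 = 4.9167 while buyers want more, so the quantity traded is 4.9167 at price 52.
PS is the triangle above supply below 52: (1/2)(4.9167)(52 - 22.5) = 72.5208.

72.52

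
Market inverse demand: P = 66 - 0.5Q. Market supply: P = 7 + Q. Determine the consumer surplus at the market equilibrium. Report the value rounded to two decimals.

386.78

Equilibrium: 66 - 0.5Q = 7 + Q, so Q* = 39.3333 and P* = 46.3333.
CS is the area between the demand curve and P* from 0 to Q*: (1/2)(39.3333)(19.6667) = 386.7778.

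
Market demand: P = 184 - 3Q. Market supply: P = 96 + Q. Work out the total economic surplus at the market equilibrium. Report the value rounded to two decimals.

968.00

Setting demand equal to supply, 88 = 4Q, so Q* = 22 and P* = 118.
Total surplus is the full triangle between the curves from 0 to Q*: (1/2)(22)(184 - 96) = 968.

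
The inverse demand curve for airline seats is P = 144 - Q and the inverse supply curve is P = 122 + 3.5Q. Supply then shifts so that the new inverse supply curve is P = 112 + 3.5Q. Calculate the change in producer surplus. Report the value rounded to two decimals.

Initial equilibrium: Q_0 = 4.8889, P_0 = 139.1111; CS_0 = (1/2)(4.8889)(4.8889) = 11.9506, PS_0 = (1/2)(4.8889)(17.1111) = 41.8272.
New equilibrium: 144 - Q = 112 + 3.5Q gives Q_1 = 7.1111, P_1 = 136.8889; CS_1 = 25.284, PS_1 = 88.4938.
Change in producer surplus = 88.4938 - 41.8272 = 46.6667.

46.67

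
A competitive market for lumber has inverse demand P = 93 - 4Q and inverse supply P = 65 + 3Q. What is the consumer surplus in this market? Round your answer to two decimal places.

Equilibrium: 93 - 4Q = 65 + 3Q, so Q* = 4 and P* = 77.
CS is the area between the demand curve and P* from 0 to Q*: (1/2)(4)(16) = 32.

32.00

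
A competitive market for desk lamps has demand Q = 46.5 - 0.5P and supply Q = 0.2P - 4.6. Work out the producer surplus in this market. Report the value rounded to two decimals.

Rewriting demand in inverse form: P = 93 - 2Q.
Rewriting supply in inverse form: P = 23 + 5Q.
Setting demand equal to supply, 70 = 7Q, so Q* = 10 and P* = 73.
PS is the area between P* and the supply curve from 0 to Q*: (1/2)(10)(50) = 250.

250.00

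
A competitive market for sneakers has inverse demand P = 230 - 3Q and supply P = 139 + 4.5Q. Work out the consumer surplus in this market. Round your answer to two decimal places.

220.83

Equilibrium: 230 - 3Q = 139 + 4.5Q, so Q* = 12.1333 and P* = 193.6.
The demand choke price is 230, so CS = (1/2)(Q*)(230 - P*) = (1/2)(12.1333)(36.4) = 220.8267.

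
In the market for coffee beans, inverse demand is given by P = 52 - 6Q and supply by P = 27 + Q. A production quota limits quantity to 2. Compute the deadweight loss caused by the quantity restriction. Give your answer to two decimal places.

Without the quota, 52 - 6Q = 27 + Q gives Q* = 3.5714.
At Q = 2 the demand price is 52 - 6(2) = 40 and the supply price is 27 + (2) = 29.
Deadweight loss is the triangle between the curves from 2 to 3.5714: (1/2)(40 - 29)(3.5714 - 2) = 8.6429.

8.64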